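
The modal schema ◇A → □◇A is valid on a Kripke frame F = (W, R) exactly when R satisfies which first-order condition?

the Euclidean property

Suppose ◇A→□◇A is valid. Take Rxy, Rxz and set V(A)={y}. Then ◇A at x, so □◇A at x, so ◇A at z, so some w with Rzw has A; w=y, i.e. Rzy. By symmetry of the argument, Ryz.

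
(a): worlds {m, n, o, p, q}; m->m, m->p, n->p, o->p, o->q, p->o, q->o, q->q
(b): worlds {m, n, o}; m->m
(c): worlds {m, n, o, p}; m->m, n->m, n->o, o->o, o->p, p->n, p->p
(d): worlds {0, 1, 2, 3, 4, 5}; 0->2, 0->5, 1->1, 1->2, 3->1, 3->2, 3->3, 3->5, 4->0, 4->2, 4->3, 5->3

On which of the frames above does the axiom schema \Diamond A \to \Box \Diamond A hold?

This is the axiom for the Euclidean property; its first-order frame correspondent is \forall x \forall y \forall z (Rxy \wedge Rxz \to Ryz).
(a): fails — Rmp and Rmm but not Rpm.
(b): condition met.
(c): fails — Rno and Rnm but not Rom.
(d): fails — R02 and R02 but not R22.
Valid on: (b).

(b)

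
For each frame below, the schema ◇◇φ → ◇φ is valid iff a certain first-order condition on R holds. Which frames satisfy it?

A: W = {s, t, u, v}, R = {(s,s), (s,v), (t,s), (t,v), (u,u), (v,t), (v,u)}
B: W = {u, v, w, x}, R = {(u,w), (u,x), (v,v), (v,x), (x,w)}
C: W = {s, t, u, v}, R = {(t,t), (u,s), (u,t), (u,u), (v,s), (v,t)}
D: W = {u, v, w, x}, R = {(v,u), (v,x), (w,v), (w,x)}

C

The schema corresponds to transitivity: ∀x ∀y ∀z (Rxy ∧ Ryz → Rxz).
A: fails — Rtv and Rvt but not Rtt.
B: fails — Rvx and Rxw but not Rvw.
C: ✓.
D: fails — Rwv and Rvu but not Rwu.
Valid on: C.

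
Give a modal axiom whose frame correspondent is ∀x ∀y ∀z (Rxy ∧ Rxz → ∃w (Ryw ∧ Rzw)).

◇□r → □◇r

A defining formula is ◇□r → □◇r (the .2 axiom).
Suppose ◇□r→□◇r is valid. Take Rxy, Rxz and set V(r)={w : Ryw}. Then □r at y so ◇□r at x, so □◇r at x, so ◇r at z, giving w with Rzw and Ryw.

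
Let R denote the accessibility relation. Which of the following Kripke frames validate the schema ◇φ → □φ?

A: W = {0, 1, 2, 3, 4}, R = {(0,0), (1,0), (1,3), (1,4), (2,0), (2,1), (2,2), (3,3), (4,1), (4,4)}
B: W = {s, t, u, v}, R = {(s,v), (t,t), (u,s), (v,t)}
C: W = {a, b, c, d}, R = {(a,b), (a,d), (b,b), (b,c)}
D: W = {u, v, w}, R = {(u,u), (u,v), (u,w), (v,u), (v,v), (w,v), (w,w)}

B

Frame correspondent (Sahlqvist): ∀x ∀y ∀z (Rxy ∧ Rxz → y = z) — i.e. partial functionality.
A: fails — 1 sees both 0 and 3.
B: satisfies the condition.
C: fails — a sees both b and d.
D: fails — u sees both u and v.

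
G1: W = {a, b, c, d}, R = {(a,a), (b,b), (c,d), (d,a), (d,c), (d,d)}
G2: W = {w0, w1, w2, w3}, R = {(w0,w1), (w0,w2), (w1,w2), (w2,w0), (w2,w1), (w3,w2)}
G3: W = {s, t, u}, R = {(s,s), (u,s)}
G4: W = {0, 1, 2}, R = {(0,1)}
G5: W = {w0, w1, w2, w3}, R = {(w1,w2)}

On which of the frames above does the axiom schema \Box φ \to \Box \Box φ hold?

G3, G4, G5

Frame correspondent (Sahlqvist): \forall x \forall y \forall z (Rxy \wedge Ryz \to Rxz) — i.e. transitivity.
G1: fails — Rcd and Rdc but not Rcc.
G2: fails — Rw1w2 and Rw2w1 but not Rw1w1.
G3: condition met.
G4: condition met.
G5: condition met.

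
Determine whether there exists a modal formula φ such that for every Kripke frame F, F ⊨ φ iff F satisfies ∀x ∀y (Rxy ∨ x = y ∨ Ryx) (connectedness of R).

Not definable by any modal formula

If a class were modally definable it would be closed under disjoint unions (Goldblatt–Thomason).
Take 3 disjoint single-world reflexive frames: each is trivially connected, but their disjoint union has 3 worlds with no edge between distinct components, so it is not connected.
So no modal formula (or set of formulas) defines exactly the connected frames.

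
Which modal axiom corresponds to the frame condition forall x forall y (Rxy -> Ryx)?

p → □◇p

A defining formula is p → □◇p (the B axiom).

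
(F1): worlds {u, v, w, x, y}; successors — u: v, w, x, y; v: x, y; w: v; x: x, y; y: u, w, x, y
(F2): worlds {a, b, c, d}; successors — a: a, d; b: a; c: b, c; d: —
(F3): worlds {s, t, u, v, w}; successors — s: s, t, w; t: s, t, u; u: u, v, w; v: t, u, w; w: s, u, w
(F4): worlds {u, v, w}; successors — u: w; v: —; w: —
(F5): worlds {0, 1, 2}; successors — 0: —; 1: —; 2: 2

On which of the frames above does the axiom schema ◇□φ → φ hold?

The schema corresponds to symmetry: ∀x ∀y (Rxy → Ryx).
(F1): fails — Ruv but not Rvu.
(F2): fails — Rba but not Rab.
(F3): fails — Rvw but not Rwv.
(F4): fails — Ruw but not Rwu.
(F5): ✓.

(F5)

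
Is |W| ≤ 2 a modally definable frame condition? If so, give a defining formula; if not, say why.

No

Modal frame validity is preserved under disjoint unions.
Any modal formula valid on each of 3 disjoint one-world frames is valid on their disjoint union (validity is preserved under disjoint unions). Each one-world frame has |W|=1≤2, but the union has |W|=3.
So the class is not modally definable.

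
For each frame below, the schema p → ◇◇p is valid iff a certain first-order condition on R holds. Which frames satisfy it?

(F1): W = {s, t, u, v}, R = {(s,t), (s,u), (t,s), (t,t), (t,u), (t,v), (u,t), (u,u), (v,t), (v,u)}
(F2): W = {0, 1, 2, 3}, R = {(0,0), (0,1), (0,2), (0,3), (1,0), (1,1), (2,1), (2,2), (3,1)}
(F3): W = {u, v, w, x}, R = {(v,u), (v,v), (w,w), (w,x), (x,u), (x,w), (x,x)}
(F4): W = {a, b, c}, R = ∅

The schema corresponds to a generalized confluence (Geach) condition: ∀x ∃w (x = w ∧ xR²w).
(F1): ✓.
(F2): fails — at 3 but no w with 3=w and 3R²w.
(F3): fails — at u but no t with u=t and uR²t.
(F4): fails — at a but no w with a=w and aR²w.

(F1)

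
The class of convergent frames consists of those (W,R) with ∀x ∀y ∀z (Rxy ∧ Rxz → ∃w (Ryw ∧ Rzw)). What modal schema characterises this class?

This is convergence; the standard corresponding axiom is .2: ◇□p → □◇p.
Suppose ◇□p→□◇p is valid. Take Rxy, Rxz and set V(p)={w : Ryw}. Then □p at y so ◇□p at x, so □◇p at x, so ◇p at z, giving w with Rzw and Ryw.

◇□p → □◇p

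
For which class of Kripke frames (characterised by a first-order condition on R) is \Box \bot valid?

□⊥ is valid iff no world has any successor (otherwise □⊥ fails at any world with one).
Conversely, any frame satisfying \forall x \forall y \neg Rxy validates the schema.
So the correspondent is emptiness of R.

Emptiness of R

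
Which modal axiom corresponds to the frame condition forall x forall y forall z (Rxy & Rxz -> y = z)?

A defining formula is ◇ψ → □ψ (the CD axiom).
Suppose ◇ψ→□ψ is valid. Take Rxy, Rxz and set V(ψ)={y}. Then ◇ψ at x, so □ψ at x, so ψ at z, i.e. z=y.

◇ψ → □ψ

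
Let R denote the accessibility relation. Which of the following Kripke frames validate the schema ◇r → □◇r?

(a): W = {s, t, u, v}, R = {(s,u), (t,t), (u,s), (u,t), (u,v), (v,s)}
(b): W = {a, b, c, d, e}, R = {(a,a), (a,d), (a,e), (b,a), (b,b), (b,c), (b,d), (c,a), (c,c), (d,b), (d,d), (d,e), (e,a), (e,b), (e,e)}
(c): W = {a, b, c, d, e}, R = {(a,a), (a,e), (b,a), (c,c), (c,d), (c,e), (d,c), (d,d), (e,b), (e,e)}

none

The schema corresponds to the Euclidean property: ∀x ∀y ∀z (Rxy ∧ Rxz → Ryz).
(a): fails — Rsu and Rsu but not Ruu.
(b): fails — Rae and Rad but not Red.
(c): fails — Rae and Raa but not Rea.
Valid on no frame.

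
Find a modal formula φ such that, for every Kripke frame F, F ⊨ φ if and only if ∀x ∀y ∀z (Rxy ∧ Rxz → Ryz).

A defining formula is ◇p → □◇p (the 5 axiom).

◇p → □◇p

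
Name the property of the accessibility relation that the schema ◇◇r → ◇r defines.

transitivity

This is frame-equivalent to □r → □□r (substitute ¬r for r and contrapose).
Suppose □r→□□r is valid. Take Rxy, Ryz and set V(r)={w : Rxw}. Then □r at x, so □□r at x, so □r at y, so r at z, i.e. Rxz.
Conversely, any frame satisfying ∀x ∀y ∀z (Rxy ∧ Ryz → Rxz) validates the schema.
So the correspondent is transitivity.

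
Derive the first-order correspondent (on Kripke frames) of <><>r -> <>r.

This is a Sahlqvist (Geach-type) schema ◇^2□^0r → □^0◇^1r.
First-order correspondent: forall x forall y (x R^2 y -> exists w (y = w & xRw)).

forall x forall y (x R^2 y -> exists w (y = w & xRw))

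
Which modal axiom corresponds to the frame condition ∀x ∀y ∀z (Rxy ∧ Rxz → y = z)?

◇ψ → □ψ

This is partial functionality; the standard corresponding axiom is CD: ◇ψ → □ψ.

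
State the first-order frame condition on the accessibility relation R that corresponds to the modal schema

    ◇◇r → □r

∀x ∀y ∀z ((xR²y ∧ xRz) → ∃w (y = w ∧ z = w))

This is a Sahlqvist (Geach-type) schema ◇^2□^0r → □^1◇^0r.
First-order correspondent: ∀x ∀y ∀z ((xR²y ∧ xRz) → ∃w (y = w ∧ z = w)).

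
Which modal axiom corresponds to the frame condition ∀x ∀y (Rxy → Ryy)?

□(□ψ → ψ)

A defining formula is □(□ψ → ψ) (the T□ axiom).
Suppose □(□ψ→ψ) is valid. Take Rxy and set V(ψ)={w : Ryw}. Then at y, □ψ holds; since □(□ψ→ψ) at x, □ψ→ψ at y, so ψ at y, i.e. Ryy.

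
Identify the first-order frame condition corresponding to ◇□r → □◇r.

Suppose ◇□r→□◇r is valid. Take Rxy, Rxz and set V(r)={w : Ryw}. Then □r at y so ◇□r at x, so □◇r at x, so ◇r at z, giving w with Rzw and Ryw.
Conversely, on a frame with convergence the schema holds at every world under every valuation.
So the correspondent is convergence.

convergence: ∀x ∀y ∀z (Rxy ∧ Rxz → ∃w (Ryw ∧ Rzw))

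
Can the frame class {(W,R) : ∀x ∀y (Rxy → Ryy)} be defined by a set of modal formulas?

Yes: it is shift-reflexivity, defined by the T□ schema □(□r → r).
Suppose □(□r→r) is valid. Take Rxy and set V(r)={w : Ryw}. Then at y, □r holds; since □(□r→r) at x, □r→r at y, so r at y, i.e. Ryy.

Yes, by □(□r → r)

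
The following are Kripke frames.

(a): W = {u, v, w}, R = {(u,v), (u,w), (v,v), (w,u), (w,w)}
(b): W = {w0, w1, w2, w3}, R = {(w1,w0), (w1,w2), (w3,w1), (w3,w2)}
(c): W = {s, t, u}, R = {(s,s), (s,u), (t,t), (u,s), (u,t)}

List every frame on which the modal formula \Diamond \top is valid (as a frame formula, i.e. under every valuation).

Frame correspondent (Sahlqvist): \forall x \exists y Rxy — i.e. seriality.
(a): condition met.
(b): fails — world w0 has no successor.
(c): condition met.

(a), (c)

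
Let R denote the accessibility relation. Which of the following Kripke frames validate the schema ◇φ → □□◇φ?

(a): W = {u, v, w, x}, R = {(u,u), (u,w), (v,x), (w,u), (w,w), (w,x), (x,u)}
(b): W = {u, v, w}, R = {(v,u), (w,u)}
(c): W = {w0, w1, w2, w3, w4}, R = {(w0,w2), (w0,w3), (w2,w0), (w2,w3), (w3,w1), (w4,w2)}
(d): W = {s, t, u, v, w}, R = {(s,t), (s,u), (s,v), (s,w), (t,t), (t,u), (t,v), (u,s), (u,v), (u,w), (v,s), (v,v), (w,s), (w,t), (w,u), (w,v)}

The schema corresponds to a generalized confluence (Geach) condition: ∀x ∀y ∀z ((xRy ∧ xR²z) → ∃w (y = w ∧ zRw)).
(a): fails — uRw, uR²x but no t with w=t and xRt.
(b): holds.
(c): fails — w0Rw2, w0R²w1 but no w with w2=w and w1Rw.
(d): fails — sRt, sR²u but no w* with t=w* and uRw*.

(b)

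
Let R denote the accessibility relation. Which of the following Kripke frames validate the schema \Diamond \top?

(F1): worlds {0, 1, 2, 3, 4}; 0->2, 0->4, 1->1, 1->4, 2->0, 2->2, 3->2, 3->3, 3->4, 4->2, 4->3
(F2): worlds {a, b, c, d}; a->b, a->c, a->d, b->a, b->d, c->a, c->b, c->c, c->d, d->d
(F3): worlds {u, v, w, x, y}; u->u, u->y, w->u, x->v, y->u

The schema corresponds to seriality: \forall x \exists y Rxy.
(F1): holds.
(F2): holds.
(F3): fails — world v has no successor.
Valid on: (F1), (F2).

(F1), (F2)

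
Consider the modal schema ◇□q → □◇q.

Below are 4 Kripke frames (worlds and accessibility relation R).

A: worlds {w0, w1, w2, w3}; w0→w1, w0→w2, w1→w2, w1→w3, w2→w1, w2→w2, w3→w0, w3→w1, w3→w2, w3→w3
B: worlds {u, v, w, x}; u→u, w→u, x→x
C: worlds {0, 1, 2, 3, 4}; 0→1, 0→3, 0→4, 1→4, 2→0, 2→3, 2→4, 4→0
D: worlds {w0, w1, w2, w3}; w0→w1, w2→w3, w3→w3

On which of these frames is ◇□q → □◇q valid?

The schema corresponds to convergence: ∀x ∀y ∀z (Rxy ∧ Rxz → ∃w (Ryw ∧ Rzw)).
A: ✓.
B: ✓.
C: fails — R01 and R04 but 1 and 4 have no common successor.
D: fails — Rw0w1 and Rw0w1 but w1 and w1 have no common successor.
Valid on: A, B.

A, B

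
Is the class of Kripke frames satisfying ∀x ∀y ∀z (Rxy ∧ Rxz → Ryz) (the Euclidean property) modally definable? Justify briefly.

Yes — defined by ◇q → □◇q

Yes: it is the Euclidean property, defined by the 5 schema ◇q → □◇q.
Suppose ◇q→□◇q is valid. Take Rxy, Rxz and set V(q)={y}. Then ◇q at x, so □◇q at x, so ◇q at z, so some w with Rzw has q; w=y, i.e. Rzy. By symmetry of the argument, Ryz.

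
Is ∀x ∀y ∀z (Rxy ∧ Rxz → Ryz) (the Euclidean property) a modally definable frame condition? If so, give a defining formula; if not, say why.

Yes, by ◇q → □◇q

This is a Sahlqvist condition; the 5 axiom ◇q → □◇q defines it.
Suppose ◇q→□◇q is valid. Take Rxy, Rxz and set V(q)={y}. Then ◇q at x, so □◇q at x, so ◇q at z, so some w with Rzw has q; w=y, i.e. Rzy. By symmetry of the argument, Ryz.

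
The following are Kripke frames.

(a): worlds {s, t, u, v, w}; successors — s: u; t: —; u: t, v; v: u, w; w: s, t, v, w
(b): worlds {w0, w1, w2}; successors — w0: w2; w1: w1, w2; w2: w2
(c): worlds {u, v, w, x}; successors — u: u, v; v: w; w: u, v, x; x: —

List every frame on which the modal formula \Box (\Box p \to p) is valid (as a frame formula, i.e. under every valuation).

(b)

This is the axiom for shift-reflexivity; its first-order frame correspondent is \forall x \forall y (Rxy \to Ryy).
(a): fails — Ruv but not Rvv.
(b): ✓.
(c): fails — Ruv but not Rvv.
Valid on: (b).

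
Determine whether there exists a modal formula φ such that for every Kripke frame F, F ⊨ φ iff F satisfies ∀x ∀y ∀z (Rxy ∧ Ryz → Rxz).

Yes — defined by □r → □□r

Yes: it is transitivity, defined by the 4 schema □r → □□r.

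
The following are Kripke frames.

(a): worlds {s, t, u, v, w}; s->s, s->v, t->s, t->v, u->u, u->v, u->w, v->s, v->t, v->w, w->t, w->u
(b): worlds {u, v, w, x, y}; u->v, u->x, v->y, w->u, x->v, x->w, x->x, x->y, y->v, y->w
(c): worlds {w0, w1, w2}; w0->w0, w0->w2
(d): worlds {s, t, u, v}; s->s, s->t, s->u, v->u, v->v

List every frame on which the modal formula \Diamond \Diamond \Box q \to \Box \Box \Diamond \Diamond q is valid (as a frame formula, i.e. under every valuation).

The schema corresponds to a generalized confluence (Geach) condition: \forall x \forall y \forall z ((x R^2 y \wedge x R^2 z) \to \exists w (yRw \wedge z R^2 w)).
(a): condition met.
(b): fails — uR²v, uR²v but no t with vRt and vR²t.
(c): fails — w0R²w0, w0R²w2 but no w with w0Rw and w2R²w.
(d): fails — sR²s, sR²t but no w with sRw and tR²w.
Valid on: (a).

(a)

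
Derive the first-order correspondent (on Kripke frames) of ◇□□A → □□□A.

∀x ∀y ∀z ((xRy ∧ xR³z) → ∃w (yR²w ∧ z = w))

This is a Sahlqvist (Geach-type) schema ◇^1□^2A → □^3◇^0A.
Minimal-valuation argument: fix x; take any y with xR^1y and any z with xR^3z. Set V(A) to the set of worlds R-reachable from y in exactly 2 steps. Then □^2A holds at y, so the antecedent holds at x; validity forces ◇^0A at z, giving a w with zR^0w and yR^2w.
First-order correspondent: ∀x ∀y ∀z ((xRy ∧ xR³z) → ∃w (yR²w ∧ z = w)).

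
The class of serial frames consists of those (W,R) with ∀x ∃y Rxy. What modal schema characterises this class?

This is seriality; the standard corresponding axiom is D: □q → ◇q.
Suppose □q→◇q is valid. At any x set V(q)=W. Then □q at x, so ◇q at x, so x has a successor.

□q → ◇q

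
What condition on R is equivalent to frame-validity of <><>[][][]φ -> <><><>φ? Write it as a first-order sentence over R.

This is a Sahlqvist (Geach-type) schema ◇^2□^3φ → □^0◇^3φ.
First-order correspondent: forall x forall y (x R^2 y -> exists w (y R^3 w & x R^3 w)).

forall x forall y (x R^2 y -> exists w (y R^3 w & x R^3 w))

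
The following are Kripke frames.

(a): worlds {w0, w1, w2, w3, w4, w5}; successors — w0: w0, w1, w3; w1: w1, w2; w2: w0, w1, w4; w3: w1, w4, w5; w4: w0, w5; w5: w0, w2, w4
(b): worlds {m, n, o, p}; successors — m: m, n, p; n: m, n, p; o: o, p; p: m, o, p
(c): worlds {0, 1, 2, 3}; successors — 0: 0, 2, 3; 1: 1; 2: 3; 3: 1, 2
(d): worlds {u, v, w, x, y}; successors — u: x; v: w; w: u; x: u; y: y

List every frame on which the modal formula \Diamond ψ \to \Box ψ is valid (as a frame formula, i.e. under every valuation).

(d)

The schema corresponds to partial functionality: \forall x \forall y \forall z (Rxy \wedge Rxz \to y = z).
(a): fails — w0 sees both w0 and w1.
(b): fails — m sees both m and n.
(c): fails — 0 sees both 0 and 2.
(d): ✓.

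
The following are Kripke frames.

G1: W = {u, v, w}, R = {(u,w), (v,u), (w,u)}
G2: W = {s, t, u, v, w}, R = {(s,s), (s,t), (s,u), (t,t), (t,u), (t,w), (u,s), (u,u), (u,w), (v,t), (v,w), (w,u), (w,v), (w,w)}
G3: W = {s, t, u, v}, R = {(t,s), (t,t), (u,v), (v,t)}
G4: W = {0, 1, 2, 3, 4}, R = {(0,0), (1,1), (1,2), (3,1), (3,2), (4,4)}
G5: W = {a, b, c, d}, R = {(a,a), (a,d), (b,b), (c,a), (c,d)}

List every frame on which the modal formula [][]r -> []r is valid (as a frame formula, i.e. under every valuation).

G2, G4, G5

Frame correspondent (Sahlqvist): forall x forall y (Rxy -> exists z (Rxz & Rzy)) — i.e. density.
G1: fails — Rvu but no z with Rvz and Rzu.
G2: ✓.
G3: fails — Ruv but no z with Ruz and Rzv.
G4: ✓.
G5: ✓.
Valid on: G2, G4, G5.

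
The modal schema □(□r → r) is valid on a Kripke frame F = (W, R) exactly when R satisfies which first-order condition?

Suppose □(□r→r) is valid. Take Rxy and set V(r)={w : Ryw}. Then at y, □r holds; since □(□r→r) at x, □r→r at y, so r at y, i.e. Ryy.

shift-reflexivity: ∀x ∀y (Rxy → Ryy)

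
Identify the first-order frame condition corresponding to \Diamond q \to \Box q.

Suppose ◇q→□q is valid. Take Rxy, Rxz and set V(q)={y}. Then ◇q at x, so □q at x, so q at z, i.e. z=y.
The converse is a direct semantic check.
So the correspondent is partial functionality.

partial functionality: \forall x \forall y \forall z (Rxy \wedge Rxz \to y = z)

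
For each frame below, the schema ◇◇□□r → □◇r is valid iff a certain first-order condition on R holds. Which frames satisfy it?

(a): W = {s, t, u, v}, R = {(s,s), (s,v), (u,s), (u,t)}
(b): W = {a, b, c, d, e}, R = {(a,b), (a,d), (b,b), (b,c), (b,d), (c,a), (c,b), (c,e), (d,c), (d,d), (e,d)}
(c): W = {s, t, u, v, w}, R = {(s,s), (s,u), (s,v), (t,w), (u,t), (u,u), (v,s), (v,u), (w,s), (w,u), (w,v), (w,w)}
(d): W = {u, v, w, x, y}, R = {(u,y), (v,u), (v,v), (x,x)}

Frame correspondent (Sahlqvist): ∀x ∀y ∀z ((xR²y ∧ xRz) → ∃w (yR²w ∧ zRw)) — i.e. a generalized confluence (Geach) condition.
(a): fails — sR²s, sRv but no w with sR²w and vRw.
(b): fails — bR²e, bRc but no w with eR²w and cRw.
(c): holds.
(d): fails — vR²u, vRu but no t with uR²t and uRt.
Valid on: (c).

(c)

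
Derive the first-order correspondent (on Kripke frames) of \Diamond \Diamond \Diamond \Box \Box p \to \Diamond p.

This is a Sahlqvist (Geach-type) schema ◇^3□^2p → □^0◇^1p.
First-order correspondent: \forall x \forall y (x R^3 y \to \exists w (y R^2 w \wedge xRw)).

\forall x \forall y (x R^3 y \to \exists w (y R^2 w \wedge xRw))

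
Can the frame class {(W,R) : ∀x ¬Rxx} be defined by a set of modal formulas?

If a class were modally definable it would be closed under surjective bounded morphisms (Goldblatt–Thomason).
The 4-cycle (worlds 0,1,2,3 with 0→1→2→3→0) is irreflexive, and the map sending every world to a single reflexive point • is a surjective bounded morphism (forth: every edge maps to (•,•); back: every world has a successor). So any modal formula valid on the 4-cycle is also valid on the reflexive point, which is not irreflexive.
So no modal formula (or set of formulas) defines exactly the irreflexive frames.

Not modally definable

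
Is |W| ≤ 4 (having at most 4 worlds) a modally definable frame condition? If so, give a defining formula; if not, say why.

No

Modal frame validity is preserved under disjoint unions.
Any modal formula valid on each of 5 disjoint one-world frames is valid on their disjoint union (validity is preserved under disjoint unions). Each one-world frame has |W|=1≤4, but the union has |W|=5.
So the class is not modally definable.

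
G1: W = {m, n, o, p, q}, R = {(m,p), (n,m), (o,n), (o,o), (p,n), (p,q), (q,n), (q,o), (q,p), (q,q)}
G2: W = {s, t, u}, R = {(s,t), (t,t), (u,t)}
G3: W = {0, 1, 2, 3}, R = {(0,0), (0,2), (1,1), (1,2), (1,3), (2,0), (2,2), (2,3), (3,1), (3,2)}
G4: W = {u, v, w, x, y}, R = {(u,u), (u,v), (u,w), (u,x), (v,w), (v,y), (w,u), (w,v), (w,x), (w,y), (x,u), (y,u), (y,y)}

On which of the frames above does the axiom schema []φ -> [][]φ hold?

Frame correspondent (Sahlqvist): forall x forall y forall z (Rxy & Ryz -> Rxz) — i.e. transitivity.
G1: fails — Ron and Rnm but not Rom.
G2: satisfies the condition.
G3: fails — R32 and R23 but not R33.
G4: fails — Ruv and Rvy but not Ruy.

G2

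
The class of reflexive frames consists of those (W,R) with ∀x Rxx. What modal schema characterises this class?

□p → p

This is reflexivity; the standard corresponding axiom is T: □p → p.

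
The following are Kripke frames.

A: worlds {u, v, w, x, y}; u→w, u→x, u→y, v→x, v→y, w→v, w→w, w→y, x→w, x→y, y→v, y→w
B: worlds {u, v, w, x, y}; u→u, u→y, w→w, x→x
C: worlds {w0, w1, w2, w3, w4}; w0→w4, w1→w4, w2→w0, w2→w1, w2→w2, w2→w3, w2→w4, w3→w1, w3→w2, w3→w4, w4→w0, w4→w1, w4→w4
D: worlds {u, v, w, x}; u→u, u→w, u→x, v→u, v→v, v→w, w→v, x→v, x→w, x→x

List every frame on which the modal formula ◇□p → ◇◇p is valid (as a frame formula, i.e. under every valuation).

This is the axiom for a generalized confluence (Geach) condition; its first-order frame correspondent is ∀x ∀y (xRy → ∃w (yRw ∧ xR²w)).
A: condition met.
B: fails — uRy but no t with yRt and uR²t.
C: condition met.
D: condition met.

A, C, D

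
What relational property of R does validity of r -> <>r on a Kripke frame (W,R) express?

Reflexivity

Replacing r by ¬r and contraposing gives the equivalent schema □r → r.
Suppose □r→r is valid. At any x set V(r)={w : Rxw}. Then □r holds at x, so r holds at x, i.e. Rxx.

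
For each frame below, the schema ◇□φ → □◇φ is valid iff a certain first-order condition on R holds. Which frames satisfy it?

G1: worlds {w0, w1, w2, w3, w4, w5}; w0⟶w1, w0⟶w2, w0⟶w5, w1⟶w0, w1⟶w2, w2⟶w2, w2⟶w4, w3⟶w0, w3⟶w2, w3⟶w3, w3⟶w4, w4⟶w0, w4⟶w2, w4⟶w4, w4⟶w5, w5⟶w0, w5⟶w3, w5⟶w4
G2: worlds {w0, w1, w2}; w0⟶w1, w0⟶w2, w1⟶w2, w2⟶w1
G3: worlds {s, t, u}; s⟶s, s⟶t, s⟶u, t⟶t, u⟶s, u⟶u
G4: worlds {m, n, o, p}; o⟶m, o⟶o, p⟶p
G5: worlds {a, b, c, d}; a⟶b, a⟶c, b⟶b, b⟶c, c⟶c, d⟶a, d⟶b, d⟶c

The schema corresponds to convergence: ∀x ∀y ∀z (Rxy ∧ Rxz → ∃w (Ryw ∧ Rzw)).
G1: fails — Rw4w5 and Rw4w0 but w5 and w0 have no common successor.
G2: fails — Rw0w1 and Rw0w2 but w1 and w2 have no common successor.
G3: fails — Rsu and Rst but u and t have no common successor.
G4: fails — Roo and Rom but o and m have no common successor.
G5: satisfies the condition.

G5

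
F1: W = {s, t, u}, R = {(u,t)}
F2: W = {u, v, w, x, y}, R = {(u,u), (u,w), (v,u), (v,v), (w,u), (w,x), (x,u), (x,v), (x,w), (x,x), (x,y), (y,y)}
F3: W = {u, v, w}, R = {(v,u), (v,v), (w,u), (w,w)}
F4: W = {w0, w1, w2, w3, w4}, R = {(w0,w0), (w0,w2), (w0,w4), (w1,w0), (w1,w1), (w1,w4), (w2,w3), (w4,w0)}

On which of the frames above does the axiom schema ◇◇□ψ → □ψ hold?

The schema corresponds to a generalized confluence (Geach) condition: ∀x ∀y ∀z ((xR²y ∧ xRz) → ∃w (yRw ∧ z = w)).
F1: satisfies the condition.
F2: fails — uR²w, uRw but no t with wRt and w=t.
F3: fails — vR²u, vRu but no t with uRt and u=t.
F4: fails — w0R²w2, w0Rw0 but no w with w2Rw and w0=w.
Valid on: F1.

F1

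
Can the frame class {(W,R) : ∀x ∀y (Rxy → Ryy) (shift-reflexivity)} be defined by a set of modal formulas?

This is a Sahlqvist condition; the T□ axiom □(□r → r) defines it.

Yes — defined by □(□r → r)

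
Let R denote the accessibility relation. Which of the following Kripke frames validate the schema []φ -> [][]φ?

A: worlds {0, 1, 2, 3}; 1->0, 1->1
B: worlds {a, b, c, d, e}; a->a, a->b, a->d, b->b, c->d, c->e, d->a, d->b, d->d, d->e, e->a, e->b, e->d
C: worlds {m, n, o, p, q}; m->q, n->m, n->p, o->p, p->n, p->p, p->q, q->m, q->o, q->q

A

Frame correspondent (Sahlqvist): forall x forall y forall z (Rxy & Ryz -> Rxz) — i.e. transitivity.
A: holds.
B: fails — Rcd and Rdb but not Rcb.
C: fails — Rop and Rpn but not Ron.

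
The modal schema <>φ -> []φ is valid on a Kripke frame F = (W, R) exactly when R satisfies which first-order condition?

partial functionality: forall x forall y forall z (Rxy & Rxz -> y = z)

This schema is the CD axiom.
Its frame correspondent is partial functionality — forall x forall y forall z (Rxy & Rxz -> y = z).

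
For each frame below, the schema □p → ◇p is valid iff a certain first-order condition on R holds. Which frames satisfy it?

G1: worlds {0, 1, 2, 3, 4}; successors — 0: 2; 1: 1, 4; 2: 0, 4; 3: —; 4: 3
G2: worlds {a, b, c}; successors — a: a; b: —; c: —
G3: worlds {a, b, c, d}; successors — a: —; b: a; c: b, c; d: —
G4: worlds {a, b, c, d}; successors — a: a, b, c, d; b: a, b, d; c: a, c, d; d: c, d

Frame correspondent (Sahlqvist): ∀x ∃y Rxy — i.e. seriality.
G1: fails — world 3 has no successor.
G2: fails — world b has no successor.
G3: fails — world a has no successor.
G4: satisfies the condition.
Valid on: G4.

G4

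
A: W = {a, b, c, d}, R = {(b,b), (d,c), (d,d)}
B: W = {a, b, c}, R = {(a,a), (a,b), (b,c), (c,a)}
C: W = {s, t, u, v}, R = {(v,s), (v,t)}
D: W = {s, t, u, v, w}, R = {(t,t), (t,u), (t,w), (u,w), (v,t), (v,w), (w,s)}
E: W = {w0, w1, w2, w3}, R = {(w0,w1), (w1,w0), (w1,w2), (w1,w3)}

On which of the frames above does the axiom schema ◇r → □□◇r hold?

C

This is the axiom for a generalized confluence (Geach) condition; its first-order frame correspondent is ∀x ∀y ∀z ((xRy ∧ xR²z) → ∃w (y = w ∧ zRw)).
A: fails — dRc, dR²c but no w with c=w and cRw.
B: fails — aRa, aR²b but no w with a=w and bRw.
C: holds.
D: fails — tRt, tR²s but no w* with t=w* and sRw*.
E: fails — w0Rw1, w0R²w2 but no w with w1=w and w2Rw.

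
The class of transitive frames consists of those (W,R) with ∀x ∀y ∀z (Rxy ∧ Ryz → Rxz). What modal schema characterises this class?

The condition is transitivity. The 4 schema □p → □□p defines it.
Suppose □p→□□p is valid. Take Rxy, Ryz and set V(p)={w : Rxw}. Then □p at x, so □□p at x, so □p at y, so p at z, i.e. Rxz.

□p → □□p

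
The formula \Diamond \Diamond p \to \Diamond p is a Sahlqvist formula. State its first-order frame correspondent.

transitivity: \forall x \forall y \forall z (Rxy \wedge Ryz \to Rxz)

This schema is equivalent to the 4 axiom □p → □□p.
It corresponds to transitivity: \forall x \forall y \forall z (Rxy \wedge Ryz \to Rxz).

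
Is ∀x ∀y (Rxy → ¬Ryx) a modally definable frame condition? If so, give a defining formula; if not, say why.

Not definable by any modal formula

If a class were modally definable it would be closed under surjective bounded morphisms (Goldblatt–Thomason).
The 3-cycle (worlds a,b,c with a→b→c→a) is asymmetric. Mapping every world to a single reflexive point • is a surjective bounded morphism, and the reflexive point is not asymmetric (R•• but asymmetry requires ¬R••).
Hence asymmetry is not modally definable.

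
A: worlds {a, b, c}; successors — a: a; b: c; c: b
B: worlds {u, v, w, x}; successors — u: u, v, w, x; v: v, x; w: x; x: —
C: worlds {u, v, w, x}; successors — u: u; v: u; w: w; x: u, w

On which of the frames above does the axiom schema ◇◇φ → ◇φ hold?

B, C

Frame correspondent (Sahlqvist): ∀x ∀y (xR²y → ∃w (y = w ∧ xRw)) — i.e. a generalized confluence (Geach) condition.
A: fails — bR²b but no w with b=w and bRw.
B: ✓.
C: ✓.
Valid on: B, C.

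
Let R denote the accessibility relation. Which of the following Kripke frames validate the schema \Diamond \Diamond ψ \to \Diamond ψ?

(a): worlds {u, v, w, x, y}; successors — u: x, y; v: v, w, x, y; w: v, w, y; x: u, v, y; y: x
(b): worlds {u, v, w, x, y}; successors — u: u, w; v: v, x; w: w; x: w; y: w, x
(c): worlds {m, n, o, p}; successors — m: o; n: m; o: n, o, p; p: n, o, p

This is the axiom for transitivity; its first-order frame correspondent is \forall x \forall y \forall z (Rxy \wedge Ryz \to Rxz).
(a): fails — Ryx and Rxu but not Ryu.
(b): fails — Rvx and Rxw but not Rvw.
(c): fails — Ron and Rnm but not Rom.

none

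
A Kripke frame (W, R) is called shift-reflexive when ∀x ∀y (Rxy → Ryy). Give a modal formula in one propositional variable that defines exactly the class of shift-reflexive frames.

□(□q → q)

A defining formula is □(□q → q) (the T□ axiom).
Suppose □(□q→q) is valid. Take Rxy and set V(q)={w : Ryw}. Then at y, □q holds; since □(□q→q) at x, □q→q at y, so q at y, i.e. Ryy.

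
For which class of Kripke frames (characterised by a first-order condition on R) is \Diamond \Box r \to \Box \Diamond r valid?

convergence

Suppose ◇□r→□◇r is valid. Take Rxy, Rxz and set V(r)={w : Ryw}. Then □r at y so ◇□r at x, so □◇r at x, so ◇r at z, giving w with Rzw and Ryw.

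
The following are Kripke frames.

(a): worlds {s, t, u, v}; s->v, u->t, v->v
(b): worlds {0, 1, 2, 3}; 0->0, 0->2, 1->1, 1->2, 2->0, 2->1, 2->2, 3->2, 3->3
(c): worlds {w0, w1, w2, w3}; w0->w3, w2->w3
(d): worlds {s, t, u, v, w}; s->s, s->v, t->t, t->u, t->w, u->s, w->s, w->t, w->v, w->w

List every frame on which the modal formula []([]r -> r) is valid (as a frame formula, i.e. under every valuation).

Frame correspondent (Sahlqvist): forall x forall y (Rxy -> Ryy) — i.e. shift-reflexivity.
(a): fails — Rut but not Rtt.
(b): holds.
(c): fails — Rw0w3 but not Rw3w3.
(d): fails — Rtu but not Ruu.
Valid on: (b).

(b)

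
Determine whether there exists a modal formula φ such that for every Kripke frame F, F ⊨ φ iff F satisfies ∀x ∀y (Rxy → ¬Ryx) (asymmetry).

Not modally definable

Modal frame validity is preserved under surjective bounded morphisms.
The 3-cycle (worlds s,t,u with s→t→u→s) is asymmetric. Mapping every world to a single reflexive point • is a surjective bounded morphism, and the reflexive point is not asymmetric (R•• but asymmetry requires ¬R••).
So the class is not modally definable.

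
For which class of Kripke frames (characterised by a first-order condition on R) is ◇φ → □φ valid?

partial functionality

This is the CD axiom.
It corresponds to partial functionality: ∀x ∀y ∀z (Rxy ∧ Rxz → y = z).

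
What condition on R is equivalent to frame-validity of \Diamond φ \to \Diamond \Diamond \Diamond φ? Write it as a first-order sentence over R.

\forall x \forall y (xRy \to \exists w (y = w \wedge x R^3 w))

This is a Sahlqvist (Geach-type) schema ◇^1□^0φ → □^0◇^3φ.
Minimal-valuation argument: fix x; take any y with xR^1y and any z with xR^0z. Set V(φ) to the set of worlds R-reachable from y in exactly 0 steps. Then □^0φ holds at y, so the antecedent holds at x; validity forces ◇^3φ at z, giving a w with zR^3w and yR^0w.
First-order correspondent: \forall x \forall y (xRy \to \exists w (y = w \wedge x R^3 w)).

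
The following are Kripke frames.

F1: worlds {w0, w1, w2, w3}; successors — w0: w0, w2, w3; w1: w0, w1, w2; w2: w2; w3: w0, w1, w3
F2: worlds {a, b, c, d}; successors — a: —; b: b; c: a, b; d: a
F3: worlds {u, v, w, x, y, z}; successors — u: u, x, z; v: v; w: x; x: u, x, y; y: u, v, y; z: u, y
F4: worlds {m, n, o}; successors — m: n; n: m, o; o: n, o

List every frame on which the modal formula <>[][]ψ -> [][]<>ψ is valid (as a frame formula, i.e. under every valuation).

F4

The schema corresponds to a generalized confluence (Geach) condition: forall x forall y forall z ((xRy & x R^2 z) -> exists w (y R^2 w & zRw)).
F1: fails — w0Rw2, w0R²w3 but no w with w2R²w and w3Rw.
F2: fails — cRa, cR²b but no w with aR²w and bRw.
F3: fails — xRu, xR²v but no t with uR²t and vRt.
F4: holds.
Valid on: F4.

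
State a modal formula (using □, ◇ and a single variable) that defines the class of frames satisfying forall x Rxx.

A defining formula is □s → s (the T axiom).

□s → s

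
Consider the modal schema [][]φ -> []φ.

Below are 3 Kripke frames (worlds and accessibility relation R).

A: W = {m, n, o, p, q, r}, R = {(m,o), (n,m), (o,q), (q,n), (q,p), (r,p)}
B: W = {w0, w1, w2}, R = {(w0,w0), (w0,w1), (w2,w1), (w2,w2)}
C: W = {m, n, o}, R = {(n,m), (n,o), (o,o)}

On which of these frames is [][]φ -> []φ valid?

B

The schema corresponds to density: forall x forall y (Rxy -> exists z (Rxz & Rzy)).
A: fails — Rrp but no z with Rrz and Rzp.
B: satisfies the condition.
C: fails — Rnm but no z with Rnz and Rzm.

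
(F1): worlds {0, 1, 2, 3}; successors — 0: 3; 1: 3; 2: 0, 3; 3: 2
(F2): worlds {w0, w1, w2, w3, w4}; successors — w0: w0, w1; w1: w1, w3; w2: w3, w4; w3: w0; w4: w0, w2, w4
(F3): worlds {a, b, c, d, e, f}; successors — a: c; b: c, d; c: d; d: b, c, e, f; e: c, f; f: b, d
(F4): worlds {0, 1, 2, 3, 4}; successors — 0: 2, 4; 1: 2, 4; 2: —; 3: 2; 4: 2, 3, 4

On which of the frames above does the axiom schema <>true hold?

The schema corresponds to seriality: forall x exists y Rxy.
(F1): satisfies the condition.
(F2): satisfies the condition.
(F3): satisfies the condition.
(F4): fails — world 2 has no successor.

(F1), (F2), (F3)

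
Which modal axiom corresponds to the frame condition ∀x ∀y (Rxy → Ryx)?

A defining formula is s → □◇s (the B axiom).
Suppose s→□◇s is valid. Take Rxy and set V(s)={x}. Then s at x, so □◇s at x, so ◇s at y, so some z with Ryz has s; z=x, i.e. Ryx.

s → □◇s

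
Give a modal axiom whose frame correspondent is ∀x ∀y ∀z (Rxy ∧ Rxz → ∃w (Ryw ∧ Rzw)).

◇□q → □◇q

The condition is convergence. The .2 schema ◇□q → □◇q defines it.
Suppose ◇□q→□◇q is valid. Take Rxy, Rxz and set V(q)={w : Ryw}. Then □q at y so ◇□q at x, so □◇q at x, so ◇q at z, giving w with Rzw and Ryw.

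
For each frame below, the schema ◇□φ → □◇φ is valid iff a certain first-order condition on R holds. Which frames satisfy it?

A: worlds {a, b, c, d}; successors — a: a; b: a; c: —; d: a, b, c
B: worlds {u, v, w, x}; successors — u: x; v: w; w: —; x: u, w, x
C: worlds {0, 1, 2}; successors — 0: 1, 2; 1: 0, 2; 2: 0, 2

C

Frame correspondent (Sahlqvist): ∀x ∀y ∀z (Rxy ∧ Rxz → ∃w (Ryw ∧ Rzw)) — i.e. convergence.
A: fails — Rdc and Rdc but c and c have no common successor.
B: fails — Rvw and Rvw but w and w have no common successor.
C: holds.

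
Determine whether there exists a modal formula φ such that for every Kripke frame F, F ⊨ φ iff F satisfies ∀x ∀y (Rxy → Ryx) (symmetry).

Yes — defined by q → □◇q

Yes: it is symmetry, defined by the B schema q → □◇q.
Suppose q→□◇q is valid. Take Rxy and set V(q)={x}. Then q at x, so □◇q at x, so ◇q at y, so some z with Ryz has q; z=x, i.e. Ryx.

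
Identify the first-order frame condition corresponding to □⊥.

Emptiness of R

This is the Ver axiom.
Its frame correspondent is emptiness of R — ∀x ∀y ¬Rxy.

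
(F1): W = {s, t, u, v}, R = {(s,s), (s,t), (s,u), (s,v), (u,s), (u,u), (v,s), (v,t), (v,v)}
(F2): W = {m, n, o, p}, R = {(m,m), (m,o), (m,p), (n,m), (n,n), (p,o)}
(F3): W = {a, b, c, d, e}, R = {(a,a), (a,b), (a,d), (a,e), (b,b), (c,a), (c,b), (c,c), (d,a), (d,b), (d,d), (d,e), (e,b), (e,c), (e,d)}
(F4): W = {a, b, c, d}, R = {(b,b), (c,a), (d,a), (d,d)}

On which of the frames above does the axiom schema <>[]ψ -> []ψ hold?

none

This is the axiom for the Euclidean property; its first-order frame correspondent is forall x forall y forall z (Rxy & Rxz -> Ryz).
(F1): fails — Rsv and Rsu but not Rvu.
(F2): fails — Rmo and Rmo but not Roo.
(F3): fails — Rab and Rae but not Rbe.
(F4): fails — Rca and Rca but not Raa.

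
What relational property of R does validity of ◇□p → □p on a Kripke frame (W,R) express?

The Euclidean property

This is frame-equivalent to ◇p → □◇p (substitute ¬p for p and contrapose).
Suppose ◇p→□◇p is valid. Take Rxy, Rxz and set V(p)={y}. Then ◇p at x, so □◇p at x, so ◇p at z, so some w with Rzw has p; w=y, i.e. Rzy. By symmetry of the argument, Ryz.
The converse is a direct semantic check.
Frame condition: ∀x ∀y ∀z (Rxy ∧ Rxz → Ryz).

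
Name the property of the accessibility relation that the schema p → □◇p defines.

Suppose p→□◇p is valid. Take Rxy and set V(p)={x}. Then p at x, so □◇p at x, so ◇p at y, so some z with Ryz has p; z=x, i.e. Ryx.
The converse is a direct semantic check.
So the correspondent is symmetry.

Symmetry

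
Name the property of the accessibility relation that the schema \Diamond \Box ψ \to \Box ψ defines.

The Euclidean property

Equivalently (dual form): ◇ψ → □◇ψ.
Suppose ◇ψ→□◇ψ is valid. Take Rxy, Rxz and set V(ψ)={y}. Then ◇ψ at x, so □◇ψ at x, so ◇ψ at z, so some w with Rzw has ψ; w=y, i.e. Rzy. By symmetry of the argument, Ryz.
Conversely, on a frame with the Euclidean property the schema holds at every world under every valuation.
Frame condition: \forall x \forall y \forall z (Rxy \wedge Rxz \to Ryz).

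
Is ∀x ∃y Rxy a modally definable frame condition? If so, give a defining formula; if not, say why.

Definable; □p → ◇p defines it

Yes: it is seriality, defined by the D schema □p → ◇p.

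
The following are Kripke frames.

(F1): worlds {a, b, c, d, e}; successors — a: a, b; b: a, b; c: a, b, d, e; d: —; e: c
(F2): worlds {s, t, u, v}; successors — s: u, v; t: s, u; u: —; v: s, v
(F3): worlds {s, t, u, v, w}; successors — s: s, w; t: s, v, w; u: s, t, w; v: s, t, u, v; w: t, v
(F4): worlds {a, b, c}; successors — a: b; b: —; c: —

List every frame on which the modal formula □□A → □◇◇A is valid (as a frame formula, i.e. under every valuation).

(F3)

Frame correspondent (Sahlqvist): ∀x ∀z (xRz → ∃w (xR²w ∧ zR²w)) — i.e. a generalized confluence (Geach) condition.
(F1): fails — cRd but no w with cR²w and dR²w.
(F2): fails — sRu but no w with sR²w and uR²w.
(F3): satisfies the condition.
(F4): fails — aRb but no w with aR²w and bR²w.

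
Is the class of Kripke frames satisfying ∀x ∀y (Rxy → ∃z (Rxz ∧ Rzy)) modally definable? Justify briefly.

Yes — defined by □□p → □p

The condition is density. A defining modal formula is □□p → □p.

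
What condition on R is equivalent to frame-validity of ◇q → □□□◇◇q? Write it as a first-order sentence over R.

∀x ∀y ∀z ((xRy ∧ xR³z) → ∃w (y = w ∧ zR²w))

This is a Sahlqvist (Geach-type) schema ◇^1□^0q → □^3◇^2q.
Minimal-valuation argument: fix x; take any y with xR^1y and any z with xR^3z. Set V(q) to the set of worlds R-reachable from y in exactly 0 steps. Then □^0q holds at y, so the antecedent holds at x; validity forces ◇^2q at z, giving a w with zR^2w and yR^0w.
First-order correspondent: ∀x ∀y ∀z ((xRy ∧ xR³z) → ∃w (y = w ∧ zR²w)).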